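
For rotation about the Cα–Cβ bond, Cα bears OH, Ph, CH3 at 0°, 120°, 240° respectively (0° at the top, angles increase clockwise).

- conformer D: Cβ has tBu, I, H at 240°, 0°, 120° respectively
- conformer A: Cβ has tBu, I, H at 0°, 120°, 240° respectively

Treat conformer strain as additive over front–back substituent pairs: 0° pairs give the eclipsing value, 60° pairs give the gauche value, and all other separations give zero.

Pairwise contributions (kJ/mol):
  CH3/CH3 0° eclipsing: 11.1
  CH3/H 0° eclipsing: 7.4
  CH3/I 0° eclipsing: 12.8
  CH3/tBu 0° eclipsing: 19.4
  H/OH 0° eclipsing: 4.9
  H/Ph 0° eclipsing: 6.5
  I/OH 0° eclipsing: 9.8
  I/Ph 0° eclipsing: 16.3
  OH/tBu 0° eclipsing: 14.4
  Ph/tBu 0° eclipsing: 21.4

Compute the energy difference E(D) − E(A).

-2.4 kJ/mol

D (eclipsed): OH–I eclipsed, Ph–H eclipsed, CH3–tBu eclipsed; 9.8 + 6.5 + 19.4 = 35.7 kJ/mol.
A (eclipsed): OH–tBu eclipsed, Ph–I eclipsed, CH3–H eclipsed; 14.4 + 16.3 + 7.4 = 38.1 kJ/mol.
E(D) − E(A) = 35.7 − 38.1 = -2.4 kJ/mol.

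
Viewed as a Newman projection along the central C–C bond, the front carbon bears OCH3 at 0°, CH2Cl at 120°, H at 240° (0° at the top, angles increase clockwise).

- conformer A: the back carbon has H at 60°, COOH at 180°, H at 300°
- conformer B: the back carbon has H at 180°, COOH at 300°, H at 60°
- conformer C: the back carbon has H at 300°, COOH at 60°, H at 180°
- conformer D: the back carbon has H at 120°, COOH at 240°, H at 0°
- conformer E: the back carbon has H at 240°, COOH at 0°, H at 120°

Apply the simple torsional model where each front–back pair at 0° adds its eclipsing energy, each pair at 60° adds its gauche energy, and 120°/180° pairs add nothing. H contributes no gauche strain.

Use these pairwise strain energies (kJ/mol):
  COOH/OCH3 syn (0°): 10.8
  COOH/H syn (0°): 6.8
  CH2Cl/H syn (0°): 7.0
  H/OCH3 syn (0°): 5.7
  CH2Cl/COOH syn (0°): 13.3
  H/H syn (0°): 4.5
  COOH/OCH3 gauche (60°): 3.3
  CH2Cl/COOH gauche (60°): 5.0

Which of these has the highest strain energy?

E

A (staggered): CH2Cl–COOH gauche; 5.0 = 5.0 kJ/mol.
B (staggered): OCH3–COOH gauche; 3.3 = 3.3 kJ/mol.
C (staggered): OCH3–COOH gauche, CH2Cl–COOH gauche; 3.3 + 5.0 = 8.3 kJ/mol.
D (eclipsed): OCH3–H eclipsed, CH2Cl–H eclipsed, H–COOH eclipsed; 5.7 + 7.0 + 6.8 = 19.5 kJ/mol.
E (eclipsed): OCH3–COOH eclipsed, CH2Cl–H eclipsed, H–H eclipsed; 10.8 + 7.0 + 4.5 = 22.3 kJ/mol.
E has the highest total (22.3 kJ/mol).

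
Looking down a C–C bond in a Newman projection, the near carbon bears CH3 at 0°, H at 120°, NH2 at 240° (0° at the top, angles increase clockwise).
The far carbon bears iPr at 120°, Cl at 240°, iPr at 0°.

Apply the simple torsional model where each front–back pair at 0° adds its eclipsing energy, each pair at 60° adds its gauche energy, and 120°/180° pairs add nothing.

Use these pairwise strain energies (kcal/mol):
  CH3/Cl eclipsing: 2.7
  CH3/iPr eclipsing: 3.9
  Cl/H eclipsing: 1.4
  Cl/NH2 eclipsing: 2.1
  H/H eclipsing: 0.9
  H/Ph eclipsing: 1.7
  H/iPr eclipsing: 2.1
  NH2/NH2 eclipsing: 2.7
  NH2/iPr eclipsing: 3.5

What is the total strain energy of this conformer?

This conformer (eclipsed): CH3–iPr eclipsed, H–iPr eclipsed, NH2–Cl eclipsed; 3.9 + 2.1 + 2.1 = 8.1 kcal/mol.

8.1 kcal/mol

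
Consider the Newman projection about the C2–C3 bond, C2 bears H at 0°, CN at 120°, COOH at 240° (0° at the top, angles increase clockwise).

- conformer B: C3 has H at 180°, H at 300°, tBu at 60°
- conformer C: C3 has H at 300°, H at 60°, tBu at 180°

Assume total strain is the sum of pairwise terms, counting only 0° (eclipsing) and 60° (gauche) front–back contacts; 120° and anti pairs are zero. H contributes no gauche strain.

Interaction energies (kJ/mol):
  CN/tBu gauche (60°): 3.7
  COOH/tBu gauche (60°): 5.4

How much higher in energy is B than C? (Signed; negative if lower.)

-5.4 kJ/mol

B (staggered): CN–tBu gauche; 3.7 = 3.7 kJ/mol.
C (staggered): CN–tBu gauche, COOH–tBu gauche; 3.7 + 5.4 = 9.1 kJ/mol.
E(B) − E(C) = 3.7 − 9.1 = -5.4 kJ/mol.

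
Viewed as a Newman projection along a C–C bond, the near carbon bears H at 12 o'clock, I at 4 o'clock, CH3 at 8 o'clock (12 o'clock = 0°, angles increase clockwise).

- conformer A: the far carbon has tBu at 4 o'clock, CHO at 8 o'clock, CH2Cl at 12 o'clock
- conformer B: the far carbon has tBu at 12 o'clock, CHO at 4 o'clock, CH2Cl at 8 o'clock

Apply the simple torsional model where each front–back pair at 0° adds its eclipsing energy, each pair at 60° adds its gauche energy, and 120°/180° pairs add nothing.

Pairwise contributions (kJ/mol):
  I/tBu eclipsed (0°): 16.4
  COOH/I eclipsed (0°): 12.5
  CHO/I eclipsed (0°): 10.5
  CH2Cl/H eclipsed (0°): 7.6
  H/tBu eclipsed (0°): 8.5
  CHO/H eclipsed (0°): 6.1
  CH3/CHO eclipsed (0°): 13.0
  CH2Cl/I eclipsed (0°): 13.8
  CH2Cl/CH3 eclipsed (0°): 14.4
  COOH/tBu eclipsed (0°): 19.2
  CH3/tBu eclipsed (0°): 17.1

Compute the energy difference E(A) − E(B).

+3.6 kJ/mol

A is eclipsed. H at 0° is eclipsed with CH2Cl at 0° (7.6); I at 120° is eclipsed with tBu at 120° (16.4); CH3 at 240° is eclipsed with CHO at 240° (13.0). Total 37.0 kJ/mol.
B is eclipsed. H at 0° is eclipsed with tBu at 0° (8.5); I at 120° is eclipsed with CHO at 120° (10.5); CH3 at 240° is eclipsed with CH2Cl at 240° (14.4). Total 33.4 kJ/mol.
E(A) − E(B) = 37.0 − 33.4 = +3.6 kJ/mol.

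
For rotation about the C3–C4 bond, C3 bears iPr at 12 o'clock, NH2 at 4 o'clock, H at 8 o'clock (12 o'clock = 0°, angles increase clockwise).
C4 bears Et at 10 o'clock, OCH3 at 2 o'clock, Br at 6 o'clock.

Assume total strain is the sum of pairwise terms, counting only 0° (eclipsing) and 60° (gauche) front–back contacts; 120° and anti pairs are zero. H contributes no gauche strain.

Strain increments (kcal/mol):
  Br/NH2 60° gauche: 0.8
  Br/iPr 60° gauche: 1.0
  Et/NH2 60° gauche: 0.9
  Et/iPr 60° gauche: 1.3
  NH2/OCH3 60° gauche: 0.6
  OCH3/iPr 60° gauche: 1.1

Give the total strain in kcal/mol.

3.8 kcal/mol

This conformer (staggered): iPr(0°)/Et(300°) gauche 1.3; iPr(0°)/OCH3(60°) gauche 1.1; NH2(120°)/OCH3(60°) gauche 0.6; NH2(120°)/Br(180°) gauche 0.8 → 3.8 kcal/mol.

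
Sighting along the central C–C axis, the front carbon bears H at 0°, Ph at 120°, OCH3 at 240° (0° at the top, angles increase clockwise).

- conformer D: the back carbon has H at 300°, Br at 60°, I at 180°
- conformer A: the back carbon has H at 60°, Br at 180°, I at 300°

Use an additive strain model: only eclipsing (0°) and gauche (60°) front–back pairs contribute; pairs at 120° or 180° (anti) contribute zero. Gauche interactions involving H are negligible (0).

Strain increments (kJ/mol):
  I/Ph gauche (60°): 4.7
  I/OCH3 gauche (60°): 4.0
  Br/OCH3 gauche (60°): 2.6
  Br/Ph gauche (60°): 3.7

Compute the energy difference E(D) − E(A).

+2.1 kJ/mol

D is staggered. Ph at 120° is gauche with Br at 60° (3.7); Ph at 120° is gauche with I at 180° (4.7); OCH3 at 240° is gauche with I at 180° (4.0). Total 12.4 kJ/mol.
A is staggered. Ph at 120° is gauche with Br at 180° (3.7); OCH3 at 240° is gauche with Br at 180° (2.6); OCH3 at 240° is gauche with I at 300° (4.0). Total 10.3 kJ/mol.
E(D) − E(A) = 12.4 − 10.3 = +2.1 kJ/mol.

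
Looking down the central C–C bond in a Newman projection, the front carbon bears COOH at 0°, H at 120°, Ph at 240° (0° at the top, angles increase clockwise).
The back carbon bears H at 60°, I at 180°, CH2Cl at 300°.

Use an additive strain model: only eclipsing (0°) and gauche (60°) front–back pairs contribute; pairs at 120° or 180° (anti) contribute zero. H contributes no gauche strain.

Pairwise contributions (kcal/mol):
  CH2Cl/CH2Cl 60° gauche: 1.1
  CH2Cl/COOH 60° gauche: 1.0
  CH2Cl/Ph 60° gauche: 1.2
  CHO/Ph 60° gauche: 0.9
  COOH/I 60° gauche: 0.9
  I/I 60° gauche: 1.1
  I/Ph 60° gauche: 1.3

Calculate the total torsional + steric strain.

This conformer (staggered): COOH(0°)/CH2Cl(300°) gauche 1.0; Ph(240°)/I(180°) gauche 1.3; Ph(240°)/CH2Cl(300°) gauche 1.2 → 3.5 kcal/mol.

3.5 kcal/mol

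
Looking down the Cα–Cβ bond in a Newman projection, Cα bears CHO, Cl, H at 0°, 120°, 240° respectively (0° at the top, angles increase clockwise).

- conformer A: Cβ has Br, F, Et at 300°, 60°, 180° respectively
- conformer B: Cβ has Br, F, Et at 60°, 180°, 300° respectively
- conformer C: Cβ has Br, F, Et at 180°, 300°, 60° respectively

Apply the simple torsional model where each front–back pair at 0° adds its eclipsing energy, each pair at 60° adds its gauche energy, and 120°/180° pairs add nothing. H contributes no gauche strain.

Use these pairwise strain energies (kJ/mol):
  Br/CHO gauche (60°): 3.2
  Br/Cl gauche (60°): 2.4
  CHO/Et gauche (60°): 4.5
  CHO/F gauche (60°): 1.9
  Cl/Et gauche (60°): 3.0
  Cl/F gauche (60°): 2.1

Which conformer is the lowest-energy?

A is staggered. CHO at 0° is gauche with Br at 300° (3.2); CHO at 0° is gauche with F at 60° (1.9); Cl at 120° is gauche with F at 60° (2.1); Cl at 120° is gauche with Et at 180° (3.0). Total 10.2 kJ/mol.
B is staggered. CHO at 0° is gauche with Br at 60° (3.2); CHO at 0° is gauche with Et at 300° (4.5); Cl at 120° is gauche with Br at 60° (2.4); Cl at 120° is gauche with F at 180° (2.1). Total 12.2 kJ/mol.
C is staggered. CHO at 0° is gauche with F at 300° (1.9); CHO at 0° is gauche with Et at 60° (4.5); Cl at 120° is gauche with Br at 180° (2.4); Cl at 120° is gauche with Et at 60° (3.0). Total 11.8 kJ/mol.
A has the lowest total (10.2 kJ/mol).

A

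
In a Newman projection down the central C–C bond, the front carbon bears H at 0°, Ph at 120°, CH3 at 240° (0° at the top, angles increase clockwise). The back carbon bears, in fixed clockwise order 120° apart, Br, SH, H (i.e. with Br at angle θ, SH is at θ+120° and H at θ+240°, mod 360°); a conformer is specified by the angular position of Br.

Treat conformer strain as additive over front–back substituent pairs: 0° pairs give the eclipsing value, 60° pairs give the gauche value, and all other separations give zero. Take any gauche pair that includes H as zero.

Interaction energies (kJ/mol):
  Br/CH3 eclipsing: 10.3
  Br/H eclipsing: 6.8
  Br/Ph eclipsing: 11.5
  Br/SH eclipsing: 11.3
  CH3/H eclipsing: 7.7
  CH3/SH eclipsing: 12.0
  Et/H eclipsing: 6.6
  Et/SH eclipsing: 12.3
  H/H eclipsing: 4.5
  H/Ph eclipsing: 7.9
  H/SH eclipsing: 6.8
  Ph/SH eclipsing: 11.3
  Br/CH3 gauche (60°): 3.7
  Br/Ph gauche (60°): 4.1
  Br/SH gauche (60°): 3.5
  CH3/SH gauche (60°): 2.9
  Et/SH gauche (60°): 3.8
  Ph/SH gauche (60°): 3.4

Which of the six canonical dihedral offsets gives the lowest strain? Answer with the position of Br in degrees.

300°

Br at 0° (eclipsed): H(0°)/Br(0°) eclipsed 6.8; Ph(120°)/SH(120°) eclipsed 11.3; CH3(240°)/H(240°) eclipsed 7.7 → 25.8 kJ/mol.
Br at 60° (staggered): Ph(120°)/Br(60°) gauche 4.1; Ph(120°)/SH(180°) gauche 3.4; CH3(240°)/SH(180°) gauche 2.9 → 10.4 kJ/mol.
Br at 120° (eclipsed): H(0°)/H(0°) eclipsed 4.5; Ph(120°)/Br(120°) eclipsed 11.5; CH3(240°)/SH(240°) eclipsed 12.0 → 28.0 kJ/mol.
Br at 180° (staggered): Ph(120°)/Br(180°) gauche 4.1; CH3(240°)/Br(180°) gauche 3.7; CH3(240°)/SH(300°) gauche 2.9 → 10.7 kJ/mol.
Br at 240° (eclipsed): H(0°)/SH(0°) eclipsed 6.8; Ph(120°)/H(120°) eclipsed 7.9; CH3(240°)/Br(240°) eclipsed 10.3 → 25.0 kJ/mol.
Br at 300° (staggered): Ph(120°)/SH(60°) gauche 3.4; CH3(240°)/Br(300°) gauche 3.7 → 7.1 kJ/mol.
The minimum (7.1 kJ/mol) occurs with Br at 300°.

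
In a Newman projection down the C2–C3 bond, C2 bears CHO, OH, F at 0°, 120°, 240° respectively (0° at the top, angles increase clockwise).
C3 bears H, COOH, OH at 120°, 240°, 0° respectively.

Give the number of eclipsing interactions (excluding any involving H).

2

Non-H eclipsing pairs: CHO(0°)/OH(0°); F(240°)/COOH(240°) — 2 interactions.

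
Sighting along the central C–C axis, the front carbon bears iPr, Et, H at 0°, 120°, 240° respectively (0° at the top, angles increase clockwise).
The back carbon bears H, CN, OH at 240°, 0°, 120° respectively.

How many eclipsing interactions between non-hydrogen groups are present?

2

Non-H eclipsing pairs: iPr(0°)/CN(0°); Et(120°)/OH(120°) — 2 interactions.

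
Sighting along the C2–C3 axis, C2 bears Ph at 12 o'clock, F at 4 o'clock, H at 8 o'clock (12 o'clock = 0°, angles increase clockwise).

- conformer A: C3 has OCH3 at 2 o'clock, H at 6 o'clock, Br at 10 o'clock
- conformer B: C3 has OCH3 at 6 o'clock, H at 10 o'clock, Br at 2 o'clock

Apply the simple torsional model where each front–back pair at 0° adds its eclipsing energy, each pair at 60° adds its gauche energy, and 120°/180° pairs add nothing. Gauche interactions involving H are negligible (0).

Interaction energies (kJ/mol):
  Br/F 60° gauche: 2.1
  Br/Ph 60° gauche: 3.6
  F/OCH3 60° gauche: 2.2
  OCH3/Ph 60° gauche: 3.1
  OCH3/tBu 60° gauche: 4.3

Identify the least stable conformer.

A

A is staggered. Ph at 0° is gauche with OCH3 at 60° (3.1); Ph at 0° is gauche with Br at 300° (3.6); F at 120° is gauche with OCH3 at 60° (2.2). Total 8.9 kJ/mol.
B is staggered. Ph at 0° is gauche with Br at 60° (3.6); F at 120° is gauche with OCH3 at 180° (2.2); F at 120° is gauche with Br at 60° (2.1). Total 7.9 kJ/mol.
A has the highest total (8.9 kJ/mol).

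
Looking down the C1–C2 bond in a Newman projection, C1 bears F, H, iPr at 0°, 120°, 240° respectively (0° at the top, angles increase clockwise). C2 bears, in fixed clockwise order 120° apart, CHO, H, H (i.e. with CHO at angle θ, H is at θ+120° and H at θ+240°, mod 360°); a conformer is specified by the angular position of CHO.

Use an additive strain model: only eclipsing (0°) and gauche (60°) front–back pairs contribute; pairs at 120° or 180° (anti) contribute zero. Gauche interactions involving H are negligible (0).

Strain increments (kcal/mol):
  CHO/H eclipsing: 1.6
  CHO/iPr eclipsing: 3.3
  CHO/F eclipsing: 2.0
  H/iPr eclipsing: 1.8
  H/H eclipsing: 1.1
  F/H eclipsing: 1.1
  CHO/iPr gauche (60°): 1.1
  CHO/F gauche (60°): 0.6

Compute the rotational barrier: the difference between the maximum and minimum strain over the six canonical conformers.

4.9 kcal/mol

CHO at 0° is eclipsed. F at 0° is eclipsed with CHO at 0° (2.0); H at 120° is eclipsed with H at 120° (1.1); iPr at 240° is eclipsed with H at 240° (1.8). Total 4.9 kcal/mol.
CHO at 60° is staggered. F at 0° is gauche with CHO at 60° (0.6). Total 0.6 kcal/mol.
CHO at 120° is eclipsed. F at 0° is eclipsed with H at 0° (1.1); H at 120° is eclipsed with CHO at 120° (1.6); iPr at 240° is eclipsed with H at 240° (1.8). Total 4.5 kcal/mol.
CHO at 180° is staggered. iPr at 240° is gauche with CHO at 180° (1.1). Total 1.1 kcal/mol.
CHO at 240° is eclipsed. F at 0° is eclipsed with H at 0° (1.1); H at 120° is eclipsed with H at 120° (1.1); iPr at 240° is eclipsed with CHO at 240° (3.3). Total 5.5 kcal/mol.
CHO at 300° is staggered. F at 0° is gauche with CHO at 300° (0.6); iPr at 240° is gauche with CHO at 300° (1.1). Total 1.7 kcal/mol.
Max at 240° (5.5 kcal/mol), min at 60° (0.6 kcal/mol); barrier = 4.9 kcal/mol.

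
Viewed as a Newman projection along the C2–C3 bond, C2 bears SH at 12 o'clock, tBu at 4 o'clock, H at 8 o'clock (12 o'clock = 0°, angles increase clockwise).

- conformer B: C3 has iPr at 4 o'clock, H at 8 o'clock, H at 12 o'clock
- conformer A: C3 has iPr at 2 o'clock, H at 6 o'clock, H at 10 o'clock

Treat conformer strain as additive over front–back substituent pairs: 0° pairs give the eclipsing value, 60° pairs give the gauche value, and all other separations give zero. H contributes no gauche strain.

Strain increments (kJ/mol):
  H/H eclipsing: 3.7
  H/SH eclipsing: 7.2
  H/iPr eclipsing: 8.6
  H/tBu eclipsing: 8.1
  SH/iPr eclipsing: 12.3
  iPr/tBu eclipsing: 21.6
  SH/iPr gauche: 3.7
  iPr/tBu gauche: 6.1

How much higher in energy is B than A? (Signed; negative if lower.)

B (eclipsed): SH–H eclipsed, tBu–iPr eclipsed, H–H eclipsed; 7.2 + 21.6 + 3.7 = 32.5 kJ/mol.
A (staggered): SH–iPr gauche, tBu–iPr gauche; 3.7 + 6.1 = 9.8 kJ/mol.
E(B) − E(A) = 32.5 − 9.8 = +22.7 kJ/mol.

+22.7 kJ/mol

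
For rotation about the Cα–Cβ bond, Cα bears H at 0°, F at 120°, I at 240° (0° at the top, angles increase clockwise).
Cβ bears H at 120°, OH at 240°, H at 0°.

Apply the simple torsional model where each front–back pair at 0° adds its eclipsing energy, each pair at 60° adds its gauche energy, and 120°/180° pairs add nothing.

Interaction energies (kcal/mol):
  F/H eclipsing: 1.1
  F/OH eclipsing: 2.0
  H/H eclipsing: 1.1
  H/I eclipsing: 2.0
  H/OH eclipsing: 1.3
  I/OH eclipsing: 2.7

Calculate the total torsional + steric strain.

4.9 kcal/mol

This conformer is eclipsed. H at 0° is eclipsed with H at 0° (1.1); F at 120° is eclipsed with H at 120° (1.1); I at 240° is eclipsed with OH at 240° (2.7). Total 4.9 kcal/mol.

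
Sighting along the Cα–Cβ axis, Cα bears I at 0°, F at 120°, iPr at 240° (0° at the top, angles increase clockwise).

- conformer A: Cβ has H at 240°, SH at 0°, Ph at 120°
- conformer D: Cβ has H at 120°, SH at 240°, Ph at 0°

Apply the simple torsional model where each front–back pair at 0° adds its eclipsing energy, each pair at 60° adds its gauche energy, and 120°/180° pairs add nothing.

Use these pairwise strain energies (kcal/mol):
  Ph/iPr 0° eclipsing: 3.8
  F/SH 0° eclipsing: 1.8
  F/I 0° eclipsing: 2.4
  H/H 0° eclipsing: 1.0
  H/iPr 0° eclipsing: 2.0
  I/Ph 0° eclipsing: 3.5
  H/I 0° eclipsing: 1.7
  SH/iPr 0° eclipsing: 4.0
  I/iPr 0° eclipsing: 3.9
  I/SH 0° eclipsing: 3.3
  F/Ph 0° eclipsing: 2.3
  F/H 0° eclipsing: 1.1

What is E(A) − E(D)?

-1.0 kcal/mol

A (eclipsed): I–SH eclipsed, F–Ph eclipsed, iPr–H eclipsed; 3.3 + 2.3 + 2.0 = 7.6 kcal/mol.
D (eclipsed): I–Ph eclipsed, F–H eclipsed, iPr–SH eclipsed; 3.5 + 1.1 + 4.0 = 8.6 kcal/mol.
E(A) − E(D) = 7.6 − 8.6 = -1.0 kcal/mol.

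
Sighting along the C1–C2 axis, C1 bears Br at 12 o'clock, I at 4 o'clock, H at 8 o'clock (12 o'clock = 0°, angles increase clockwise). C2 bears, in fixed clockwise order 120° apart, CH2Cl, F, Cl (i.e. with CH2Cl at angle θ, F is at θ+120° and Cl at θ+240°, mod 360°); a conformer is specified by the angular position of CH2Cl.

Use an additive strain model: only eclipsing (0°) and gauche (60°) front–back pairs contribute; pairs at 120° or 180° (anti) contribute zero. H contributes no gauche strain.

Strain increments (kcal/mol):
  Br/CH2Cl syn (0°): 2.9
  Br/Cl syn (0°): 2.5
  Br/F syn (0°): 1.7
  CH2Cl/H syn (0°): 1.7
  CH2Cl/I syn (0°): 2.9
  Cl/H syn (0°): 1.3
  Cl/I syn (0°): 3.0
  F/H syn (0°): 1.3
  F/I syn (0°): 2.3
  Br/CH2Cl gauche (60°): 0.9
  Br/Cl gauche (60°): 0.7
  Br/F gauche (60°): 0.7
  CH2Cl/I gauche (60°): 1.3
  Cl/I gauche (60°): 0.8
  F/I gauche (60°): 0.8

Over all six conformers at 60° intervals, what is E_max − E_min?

3.5 kcal/mol

CH2Cl at 0° (eclipsed): Br(0°)/CH2Cl(0°) eclipsed 2.9; I(120°)/F(120°) eclipsed 2.3; H(240°)/Cl(240°) eclipsed 1.3 → 6.5 kcal/mol.
CH2Cl at 60° (staggered): Br(0°)/CH2Cl(60°) gauche 0.9; Br(0°)/Cl(300°) gauche 0.7; I(120°)/CH2Cl(60°) gauche 1.3; I(120°)/F(180°) gauche 0.8 → 3.7 kcal/mol.
CH2Cl at 120° (eclipsed): Br(0°)/Cl(0°) eclipsed 2.5; I(120°)/CH2Cl(120°) eclipsed 2.9; H(240°)/F(240°) eclipsed 1.3 → 6.7 kcal/mol.
CH2Cl at 180° (staggered): Br(0°)/F(300°) gauche 0.7; Br(0°)/Cl(60°) gauche 0.7; I(120°)/CH2Cl(180°) gauche 1.3; I(120°)/Cl(60°) gauche 0.8 → 3.5 kcal/mol.
CH2Cl at 240° (eclipsed): Br(0°)/F(0°) eclipsed 1.7; I(120°)/Cl(120°) eclipsed 3.0; H(240°)/CH2Cl(240°) eclipsed 1.7 → 6.4 kcal/mol.
CH2Cl at 300° (staggered): Br(0°)/CH2Cl(300°) gauche 0.9; Br(0°)/F(60°) gauche 0.7; I(120°)/F(60°) gauche 0.8; I(120°)/Cl(180°) gauche 0.8 → 3.2 kcal/mol.
Max at 120° (6.7 kcal/mol), min at 300° (3.2 kcal/mol); barrier = 3.5 kcal/mol.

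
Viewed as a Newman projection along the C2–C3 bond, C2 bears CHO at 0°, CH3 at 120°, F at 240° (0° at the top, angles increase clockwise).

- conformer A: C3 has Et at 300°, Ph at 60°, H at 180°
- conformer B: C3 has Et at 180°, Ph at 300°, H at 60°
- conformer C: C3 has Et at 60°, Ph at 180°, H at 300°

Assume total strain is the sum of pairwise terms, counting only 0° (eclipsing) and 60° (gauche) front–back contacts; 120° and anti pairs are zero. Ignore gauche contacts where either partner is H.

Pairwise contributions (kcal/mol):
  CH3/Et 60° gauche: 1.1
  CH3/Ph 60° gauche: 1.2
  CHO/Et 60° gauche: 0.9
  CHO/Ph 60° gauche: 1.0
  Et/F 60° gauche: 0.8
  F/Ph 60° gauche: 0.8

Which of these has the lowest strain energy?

A (staggered): CHO–Et gauche, CHO–Ph gauche, CH3–Ph gauche, F–Et gauche; 0.9 + 1.0 + 1.2 + 0.8 = 3.9 kcal/mol.
B (staggered): CHO–Ph gauche, CH3–Et gauche, F–Et gauche, F–Ph gauche; 1.0 + 1.1 + 0.8 + 0.8 = 3.7 kcal/mol.
C (staggered): CHO–Et gauche, CH3–Et gauche, CH3–Ph gauche, F–Ph gauche; 0.9 + 1.1 + 1.2 + 0.8 = 4.0 kcal/mol.
B has the lowest total (3.7 kcal/mol).

B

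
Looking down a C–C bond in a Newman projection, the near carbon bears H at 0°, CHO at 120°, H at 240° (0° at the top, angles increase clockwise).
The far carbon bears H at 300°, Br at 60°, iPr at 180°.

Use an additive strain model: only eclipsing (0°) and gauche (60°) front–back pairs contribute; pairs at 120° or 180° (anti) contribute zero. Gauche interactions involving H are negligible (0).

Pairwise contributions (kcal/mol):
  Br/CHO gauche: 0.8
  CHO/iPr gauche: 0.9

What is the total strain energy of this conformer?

This conformer (staggered): CHO–Br gauche, CHO–iPr gauche; 0.8 + 0.9 = 1.7 kcal/mol.

1.7 kcal/mol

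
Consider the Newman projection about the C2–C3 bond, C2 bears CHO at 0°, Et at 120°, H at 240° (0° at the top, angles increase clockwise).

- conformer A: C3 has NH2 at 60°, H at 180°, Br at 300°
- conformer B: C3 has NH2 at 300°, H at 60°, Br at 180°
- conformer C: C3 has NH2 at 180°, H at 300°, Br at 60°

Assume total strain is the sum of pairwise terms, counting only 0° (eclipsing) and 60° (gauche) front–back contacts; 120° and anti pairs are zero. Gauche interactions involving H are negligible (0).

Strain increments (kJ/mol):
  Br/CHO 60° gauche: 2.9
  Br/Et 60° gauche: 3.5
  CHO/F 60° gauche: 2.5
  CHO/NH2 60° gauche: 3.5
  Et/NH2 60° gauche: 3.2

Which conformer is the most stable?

A (staggered): CHO–NH2 gauche, CHO–Br gauche, Et–NH2 gauche; 3.5 + 2.9 + 3.2 = 9.6 kJ/mol.
B (staggered): CHO–NH2 gauche, Et–Br gauche; 3.5 + 3.5 = 7.0 kJ/mol.
C (staggered): CHO–Br gauche, Et–NH2 gauche, Et–Br gauche; 2.9 + 3.2 + 3.5 = 9.6 kJ/mol.
B has the lowest total (7.0 kJ/mol).

B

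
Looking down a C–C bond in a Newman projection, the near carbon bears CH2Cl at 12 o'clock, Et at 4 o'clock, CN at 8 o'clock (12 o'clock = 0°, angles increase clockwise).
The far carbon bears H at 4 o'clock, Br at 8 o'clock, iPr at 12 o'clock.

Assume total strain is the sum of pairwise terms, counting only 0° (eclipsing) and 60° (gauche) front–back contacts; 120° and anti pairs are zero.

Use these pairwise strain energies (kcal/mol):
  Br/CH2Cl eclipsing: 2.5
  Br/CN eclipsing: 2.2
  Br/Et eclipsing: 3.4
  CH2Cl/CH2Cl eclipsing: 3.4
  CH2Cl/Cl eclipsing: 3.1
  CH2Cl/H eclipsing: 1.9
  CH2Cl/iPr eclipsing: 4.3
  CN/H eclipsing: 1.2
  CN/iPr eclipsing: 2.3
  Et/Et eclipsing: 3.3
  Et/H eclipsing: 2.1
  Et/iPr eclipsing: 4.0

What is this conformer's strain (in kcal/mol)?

This conformer (eclipsed): CH2Cl(0°)/iPr(0°) eclipsed 4.3; Et(120°)/H(120°) eclipsed 2.1; CN(240°)/Br(240°) eclipsed 2.2 → 8.6 kcal/mol.

8.6 kcal/mol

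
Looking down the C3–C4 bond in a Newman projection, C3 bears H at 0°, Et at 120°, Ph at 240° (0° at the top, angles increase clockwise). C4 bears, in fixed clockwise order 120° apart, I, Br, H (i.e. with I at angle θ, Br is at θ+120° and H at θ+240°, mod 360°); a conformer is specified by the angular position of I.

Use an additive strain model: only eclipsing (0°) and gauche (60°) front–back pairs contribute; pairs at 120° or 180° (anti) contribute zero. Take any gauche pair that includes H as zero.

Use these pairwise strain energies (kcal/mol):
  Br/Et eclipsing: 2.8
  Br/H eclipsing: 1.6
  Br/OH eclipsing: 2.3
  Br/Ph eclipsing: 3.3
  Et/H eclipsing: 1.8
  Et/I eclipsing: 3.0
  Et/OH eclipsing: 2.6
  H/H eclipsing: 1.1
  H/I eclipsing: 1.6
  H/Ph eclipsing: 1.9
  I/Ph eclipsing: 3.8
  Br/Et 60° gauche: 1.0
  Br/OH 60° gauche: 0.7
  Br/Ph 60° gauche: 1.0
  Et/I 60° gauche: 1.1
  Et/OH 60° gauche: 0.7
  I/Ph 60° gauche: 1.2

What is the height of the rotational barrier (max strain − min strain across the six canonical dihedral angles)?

I at 0° (eclipsed): H(0°)/I(0°) eclipsed 1.6; Et(120°)/Br(120°) eclipsed 2.8; Ph(240°)/H(240°) eclipsed 1.9 → 6.3 kcal/mol.
I at 60° (staggered): Et(120°)/I(60°) gauche 1.1; Et(120°)/Br(180°) gauche 1.0; Ph(240°)/Br(180°) gauche 1.0 → 3.1 kcal/mol.
I at 120° (eclipsed): H(0°)/H(0°) eclipsed 1.1; Et(120°)/I(120°) eclipsed 3.0; Ph(240°)/Br(240°) eclipsed 3.3 → 7.4 kcal/mol.
I at 180° (staggered): Et(120°)/I(180°) gauche 1.1; Ph(240°)/I(180°) gauche 1.2; Ph(240°)/Br(300°) gauche 1.0 → 3.3 kcal/mol.
I at 240° (eclipsed): H(0°)/Br(0°) eclipsed 1.6; Et(120°)/H(120°) eclipsed 1.8; Ph(240°)/I(240°) eclipsed 3.8 → 7.2 kcal/mol.
I at 300° (staggered): Et(120°)/Br(60°) gauche 1.0; Ph(240°)/I(300°) gauche 1.2 → 2.2 kcal/mol.
Max at 120° (7.4 kcal/mol), min at 300° (2.2 kcal/mol); barrier = 5.2 kcal/mol.

5.2 kcal/mol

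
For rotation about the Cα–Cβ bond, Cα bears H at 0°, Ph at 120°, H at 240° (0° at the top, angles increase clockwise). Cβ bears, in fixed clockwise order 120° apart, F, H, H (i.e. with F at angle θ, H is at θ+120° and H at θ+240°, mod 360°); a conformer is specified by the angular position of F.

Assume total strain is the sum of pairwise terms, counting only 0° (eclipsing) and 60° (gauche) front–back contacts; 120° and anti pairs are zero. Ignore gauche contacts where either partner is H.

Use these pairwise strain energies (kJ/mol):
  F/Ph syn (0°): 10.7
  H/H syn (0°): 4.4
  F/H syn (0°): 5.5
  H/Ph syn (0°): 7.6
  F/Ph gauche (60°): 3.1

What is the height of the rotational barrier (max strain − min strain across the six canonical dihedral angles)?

F at 0° (eclipsed): H(0°)/F(0°) eclipsed 5.5; Ph(120°)/H(120°) eclipsed 7.6; H(240°)/H(240°) eclipsed 4.4 → 17.5 kJ/mol.
F at 60° (staggered): Ph(120°)/F(60°) gauche 3.1 → 3.1 kJ/mol.
F at 120° (eclipsed): H(0°)/H(0°) eclipsed 4.4; Ph(120°)/F(120°) eclipsed 10.7; H(240°)/H(240°) eclipsed 4.4 → 19.5 kJ/mol.
F at 180° (staggered): Ph(120°)/F(180°) gauche 3.1 → 3.1 kJ/mol.
F at 240° (eclipsed): H(0°)/H(0°) eclipsed 4.4; Ph(120°)/H(120°) eclipsed 7.6; H(240°)/F(240°) eclipsed 5.5 → 17.5 kJ/mol.
F at 300° (staggered): no non-H gauche contacts → 0.0 kJ/mol.
Max at 120° (19.5 kJ/mol), min at 300° (0.0 kJ/mol); barrier = 19.5 kJ/mol.

19.5 kJ/mol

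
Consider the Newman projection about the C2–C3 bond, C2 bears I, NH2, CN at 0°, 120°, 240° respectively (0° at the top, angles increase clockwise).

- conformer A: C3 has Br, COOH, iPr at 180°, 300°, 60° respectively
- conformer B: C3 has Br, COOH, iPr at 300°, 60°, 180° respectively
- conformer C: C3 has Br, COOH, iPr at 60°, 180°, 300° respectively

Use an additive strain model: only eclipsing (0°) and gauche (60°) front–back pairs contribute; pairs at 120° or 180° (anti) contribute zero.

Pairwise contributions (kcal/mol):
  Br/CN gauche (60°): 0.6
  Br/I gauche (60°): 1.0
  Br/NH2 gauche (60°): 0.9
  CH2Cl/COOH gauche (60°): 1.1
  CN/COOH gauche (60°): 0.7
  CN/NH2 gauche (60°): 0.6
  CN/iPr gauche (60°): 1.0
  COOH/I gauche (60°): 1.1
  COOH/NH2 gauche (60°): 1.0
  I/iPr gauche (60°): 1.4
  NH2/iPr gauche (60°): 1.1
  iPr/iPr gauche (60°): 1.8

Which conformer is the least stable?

A (staggered): I(0°)/COOH(300°) gauche 1.1; I(0°)/iPr(60°) gauche 1.4; NH2(120°)/Br(180°) gauche 0.9; NH2(120°)/iPr(60°) gauche 1.1; CN(240°)/Br(180°) gauche 0.6; CN(240°)/COOH(300°) gauche 0.7 → 5.8 kcal/mol.
B (staggered): I(0°)/Br(300°) gauche 1.0; I(0°)/COOH(60°) gauche 1.1; NH2(120°)/COOH(60°) gauche 1.0; NH2(120°)/iPr(180°) gauche 1.1; CN(240°)/Br(300°) gauche 0.6; CN(240°)/iPr(180°) gauche 1.0 → 5.8 kcal/mol.
C (staggered): I(0°)/Br(60°) gauche 1.0; I(0°)/iPr(300°) gauche 1.4; NH2(120°)/Br(60°) gauche 0.9; NH2(120°)/COOH(180°) gauche 1.0; CN(240°)/COOH(180°) gauche 0.7; CN(240°)/iPr(300°) gauche 1.0 → 6.0 kcal/mol.
C has the highest total (6.0 kcal/mol).

C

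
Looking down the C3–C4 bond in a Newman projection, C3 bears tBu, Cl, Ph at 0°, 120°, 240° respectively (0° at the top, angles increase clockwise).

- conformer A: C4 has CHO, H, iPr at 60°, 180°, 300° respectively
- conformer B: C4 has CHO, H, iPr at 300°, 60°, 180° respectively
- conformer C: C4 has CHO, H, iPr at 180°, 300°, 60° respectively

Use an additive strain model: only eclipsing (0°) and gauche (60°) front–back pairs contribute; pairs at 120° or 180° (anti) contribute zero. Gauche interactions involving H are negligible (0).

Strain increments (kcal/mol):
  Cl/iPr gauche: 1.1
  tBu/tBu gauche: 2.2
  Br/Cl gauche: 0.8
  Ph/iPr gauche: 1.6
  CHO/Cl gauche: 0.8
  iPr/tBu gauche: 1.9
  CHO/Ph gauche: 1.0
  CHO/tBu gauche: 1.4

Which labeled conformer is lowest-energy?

A (staggered): tBu–CHO gauche, tBu–iPr gauche, Cl–CHO gauche, Ph–iPr gauche; 1.4 + 1.9 + 0.8 + 1.6 = 5.7 kcal/mol.
B (staggered): tBu–CHO gauche, Cl–iPr gauche, Ph–CHO gauche, Ph–iPr gauche; 1.4 + 1.1 + 1.0 + 1.6 = 5.1 kcal/mol.
C (staggered): tBu–iPr gauche, Cl–CHO gauche, Cl–iPr gauche, Ph–CHO gauche; 1.9 + 0.8 + 1.1 + 1.0 = 4.8 kcal/mol.
C has the lowest total (4.8 kcal/mol).

C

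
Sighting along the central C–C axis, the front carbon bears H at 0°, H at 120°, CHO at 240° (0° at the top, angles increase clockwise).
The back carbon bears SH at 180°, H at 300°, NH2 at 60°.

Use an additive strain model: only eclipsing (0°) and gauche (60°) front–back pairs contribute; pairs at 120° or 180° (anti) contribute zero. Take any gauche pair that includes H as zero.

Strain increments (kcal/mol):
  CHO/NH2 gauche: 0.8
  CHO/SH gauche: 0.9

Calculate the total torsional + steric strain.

This conformer is staggered. CHO at 240° is gauche with SH at 180° (0.9). Total 0.9 kcal/mol.

0.9 kcal/mol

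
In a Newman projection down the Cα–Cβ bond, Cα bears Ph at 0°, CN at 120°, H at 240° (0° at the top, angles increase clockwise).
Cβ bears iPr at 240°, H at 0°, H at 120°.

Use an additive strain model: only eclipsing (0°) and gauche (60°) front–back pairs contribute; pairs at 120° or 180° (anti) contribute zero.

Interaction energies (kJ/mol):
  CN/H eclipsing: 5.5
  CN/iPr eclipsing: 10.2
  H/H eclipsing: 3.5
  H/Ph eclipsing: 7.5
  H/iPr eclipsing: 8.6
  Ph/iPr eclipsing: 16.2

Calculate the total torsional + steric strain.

This conformer (eclipsed): Ph–H eclipsed, CN–H eclipsed, H–iPr eclipsed; 7.5 + 5.5 + 8.6 = 21.6 kJ/mol.

21.6 kJ/mol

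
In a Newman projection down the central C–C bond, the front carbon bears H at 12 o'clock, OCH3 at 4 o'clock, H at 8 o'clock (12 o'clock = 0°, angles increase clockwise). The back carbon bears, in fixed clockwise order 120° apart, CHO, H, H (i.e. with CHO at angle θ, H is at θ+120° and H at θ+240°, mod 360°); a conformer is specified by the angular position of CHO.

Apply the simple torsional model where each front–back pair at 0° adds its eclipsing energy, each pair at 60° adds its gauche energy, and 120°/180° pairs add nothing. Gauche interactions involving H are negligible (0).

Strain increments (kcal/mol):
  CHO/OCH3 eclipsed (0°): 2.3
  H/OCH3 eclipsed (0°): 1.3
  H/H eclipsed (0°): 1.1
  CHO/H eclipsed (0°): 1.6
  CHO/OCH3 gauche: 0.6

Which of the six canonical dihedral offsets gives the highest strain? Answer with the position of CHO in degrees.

CHO at 0° (eclipsed): H(0°)/CHO(0°) eclipsed 1.6; OCH3(120°)/H(120°) eclipsed 1.3; H(240°)/H(240°) eclipsed 1.1 → 4.0 kcal/mol.
CHO at 60° (staggered): OCH3(120°)/CHO(60°) gauche 0.6 → 0.6 kcal/mol.
CHO at 120° (eclipsed): H(0°)/H(0°) eclipsed 1.1; OCH3(120°)/CHO(120°) eclipsed 2.3; H(240°)/H(240°) eclipsed 1.1 → 4.5 kcal/mol.
CHO at 180° (staggered): OCH3(120°)/CHO(180°) gauche 0.6 → 0.6 kcal/mol.
CHO at 240° (eclipsed): H(0°)/H(0°) eclipsed 1.1; OCH3(120°)/H(120°) eclipsed 1.3; H(240°)/CHO(240°) eclipsed 1.6 → 4.0 kcal/mol.
CHO at 300° (staggered): no non-H gauche contacts → 0.0 kcal/mol.
The maximum (4.5 kcal/mol) occurs with CHO at 120°.

120°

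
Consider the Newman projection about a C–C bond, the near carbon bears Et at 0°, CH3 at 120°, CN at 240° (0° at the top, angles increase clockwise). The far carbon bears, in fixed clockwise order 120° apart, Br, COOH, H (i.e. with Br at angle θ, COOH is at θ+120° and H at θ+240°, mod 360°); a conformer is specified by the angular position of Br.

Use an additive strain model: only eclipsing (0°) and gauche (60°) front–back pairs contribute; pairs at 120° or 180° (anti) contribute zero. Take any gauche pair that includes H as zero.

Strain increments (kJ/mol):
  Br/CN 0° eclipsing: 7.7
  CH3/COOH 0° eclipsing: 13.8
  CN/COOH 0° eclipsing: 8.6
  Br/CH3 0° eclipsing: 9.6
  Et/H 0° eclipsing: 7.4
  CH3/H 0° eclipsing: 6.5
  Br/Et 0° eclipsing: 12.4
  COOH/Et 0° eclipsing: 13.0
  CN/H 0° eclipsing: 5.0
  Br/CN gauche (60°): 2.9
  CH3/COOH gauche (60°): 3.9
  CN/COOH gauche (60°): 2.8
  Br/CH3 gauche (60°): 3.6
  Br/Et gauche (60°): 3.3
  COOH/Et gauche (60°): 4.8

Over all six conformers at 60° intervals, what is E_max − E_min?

17.6 kJ/mol

Br at 0° (eclipsed): Et(0°)/Br(0°) eclipsed 12.4; CH3(120°)/COOH(120°) eclipsed 13.8; CN(240°)/H(240°) eclipsed 5.0 → 31.2 kJ/mol.
Br at 60° (staggered): Et(0°)/Br(60°) gauche 3.3; CH3(120°)/Br(60°) gauche 3.6; CH3(120°)/COOH(180°) gauche 3.9; CN(240°)/COOH(180°) gauche 2.8 → 13.6 kJ/mol.
Br at 120° (eclipsed): Et(0°)/H(0°) eclipsed 7.4; CH3(120°)/Br(120°) eclipsed 9.6; CN(240°)/COOH(240°) eclipsed 8.6 → 25.6 kJ/mol.
Br at 180° (staggered): Et(0°)/COOH(300°) gauche 4.8; CH3(120°)/Br(180°) gauche 3.6; CN(240°)/Br(180°) gauche 2.9; CN(240°)/COOH(300°) gauche 2.8 → 14.1 kJ/mol.
Br at 240° (eclipsed): Et(0°)/COOH(0°) eclipsed 13.0; CH3(120°)/H(120°) eclipsed 6.5; CN(240°)/Br(240°) eclipsed 7.7 → 27.2 kJ/mol.
Br at 300° (staggered): Et(0°)/Br(300°) gauche 3.3; Et(0°)/COOH(60°) gauche 4.8; CH3(120°)/COOH(60°) gauche 3.9; CN(240°)/Br(300°) gauche 2.9 → 14.9 kJ/mol.
Max at 0° (31.2 kJ/mol), min at 60° (13.6 kJ/mol); barrier = 17.6 kJ/mol.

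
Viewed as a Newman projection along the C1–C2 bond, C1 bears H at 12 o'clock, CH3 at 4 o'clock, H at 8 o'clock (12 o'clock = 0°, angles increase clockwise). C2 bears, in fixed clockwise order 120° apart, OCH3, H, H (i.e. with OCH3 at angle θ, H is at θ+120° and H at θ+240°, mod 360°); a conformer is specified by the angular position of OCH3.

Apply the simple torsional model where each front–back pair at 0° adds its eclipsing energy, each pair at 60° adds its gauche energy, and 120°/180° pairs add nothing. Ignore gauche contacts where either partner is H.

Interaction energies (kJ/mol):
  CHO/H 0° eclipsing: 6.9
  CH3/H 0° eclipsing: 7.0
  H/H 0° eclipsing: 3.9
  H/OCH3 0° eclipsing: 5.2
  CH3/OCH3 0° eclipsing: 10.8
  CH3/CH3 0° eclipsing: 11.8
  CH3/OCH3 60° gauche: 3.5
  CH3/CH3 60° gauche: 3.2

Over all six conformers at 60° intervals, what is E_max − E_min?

18.6 kJ/mol

OCH3 at 0° (eclipsed): H–OCH3 eclipsed, CH3–H eclipsed, H–H eclipsed; 5.2 + 7.0 + 3.9 = 16.1 kJ/mol.
OCH3 at 60° (staggered): CH3–OCH3 gauche; 3.5 = 3.5 kJ/mol.
OCH3 at 120° (eclipsed): H–H eclipsed, CH3–OCH3 eclipsed, H–H eclipsed; 3.9 + 10.8 + 3.9 = 18.6 kJ/mol.
OCH3 at 180° (staggered): CH3–OCH3 gauche; 3.5 = 3.5 kJ/mol.
OCH3 at 240° (eclipsed): H–H eclipsed, CH3–H eclipsed, H–OCH3 eclipsed; 3.9 + 7.0 + 5.2 = 16.1 kJ/mol.
OCH3 at 300° (staggered): no non-H gauche contacts → 0.0 kJ/mol.
Max at 120° (18.6 kJ/mol), min at 300° (0.0 kJ/mol); barrier = 18.6 kJ/mol.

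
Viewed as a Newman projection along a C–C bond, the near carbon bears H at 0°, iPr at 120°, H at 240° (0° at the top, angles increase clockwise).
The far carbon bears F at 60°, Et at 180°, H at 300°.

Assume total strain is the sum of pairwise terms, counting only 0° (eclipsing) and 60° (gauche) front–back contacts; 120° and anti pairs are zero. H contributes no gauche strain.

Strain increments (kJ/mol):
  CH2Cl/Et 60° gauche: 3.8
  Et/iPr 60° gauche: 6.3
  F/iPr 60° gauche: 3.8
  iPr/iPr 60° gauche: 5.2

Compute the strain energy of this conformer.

10.1 kJ/mol

This conformer (staggered): iPr(120°)/F(60°) gauche 3.8; iPr(120°)/Et(180°) gauche 6.3 → 10.1 kJ/mol.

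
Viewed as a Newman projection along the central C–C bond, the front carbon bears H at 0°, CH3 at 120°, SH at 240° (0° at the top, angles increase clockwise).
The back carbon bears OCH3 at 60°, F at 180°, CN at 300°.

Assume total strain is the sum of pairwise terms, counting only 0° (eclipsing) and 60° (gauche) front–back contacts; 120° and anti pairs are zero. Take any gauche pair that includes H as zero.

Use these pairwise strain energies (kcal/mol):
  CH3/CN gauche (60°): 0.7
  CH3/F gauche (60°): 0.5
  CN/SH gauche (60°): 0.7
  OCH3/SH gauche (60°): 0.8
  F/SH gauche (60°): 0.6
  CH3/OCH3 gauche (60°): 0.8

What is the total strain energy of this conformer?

2.6 kcal/mol

This conformer (staggered): CH3(120°)/OCH3(60°) gauche 0.8; CH3(120°)/F(180°) gauche 0.5; SH(240°)/F(180°) gauche 0.6; SH(240°)/CN(300°) gauche 0.7 → 2.6 kcal/mol.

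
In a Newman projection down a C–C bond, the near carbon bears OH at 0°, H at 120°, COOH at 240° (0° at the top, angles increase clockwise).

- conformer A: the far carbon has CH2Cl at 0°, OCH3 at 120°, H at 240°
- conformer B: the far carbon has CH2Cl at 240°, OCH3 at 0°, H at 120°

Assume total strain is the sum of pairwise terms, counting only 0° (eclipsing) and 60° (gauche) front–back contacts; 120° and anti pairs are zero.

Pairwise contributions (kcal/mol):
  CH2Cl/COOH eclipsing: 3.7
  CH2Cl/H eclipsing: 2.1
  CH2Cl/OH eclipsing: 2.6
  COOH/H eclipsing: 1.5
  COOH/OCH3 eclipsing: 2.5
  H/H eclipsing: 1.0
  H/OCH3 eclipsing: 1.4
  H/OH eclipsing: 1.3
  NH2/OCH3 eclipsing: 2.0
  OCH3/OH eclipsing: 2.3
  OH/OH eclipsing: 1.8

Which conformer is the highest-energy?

B

A (eclipsed): OH(0°)/CH2Cl(0°) eclipsed 2.6; H(120°)/OCH3(120°) eclipsed 1.4; COOH(240°)/H(240°) eclipsed 1.5 → 5.5 kcal/mol.
B (eclipsed): OH(0°)/OCH3(0°) eclipsed 2.3; H(120°)/H(120°) eclipsed 1.0; COOH(240°)/CH2Cl(240°) eclipsed 3.7 → 7.0 kcal/mol.
B has the highest total (7.0 kcal/mol).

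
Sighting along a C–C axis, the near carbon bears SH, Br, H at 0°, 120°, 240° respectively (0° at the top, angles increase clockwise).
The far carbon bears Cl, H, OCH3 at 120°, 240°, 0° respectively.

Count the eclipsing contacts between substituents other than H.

Non-H eclipsing pairs: SH(0°)/OCH3(0°); Br(120°)/Cl(120°) — 2 interactions.

2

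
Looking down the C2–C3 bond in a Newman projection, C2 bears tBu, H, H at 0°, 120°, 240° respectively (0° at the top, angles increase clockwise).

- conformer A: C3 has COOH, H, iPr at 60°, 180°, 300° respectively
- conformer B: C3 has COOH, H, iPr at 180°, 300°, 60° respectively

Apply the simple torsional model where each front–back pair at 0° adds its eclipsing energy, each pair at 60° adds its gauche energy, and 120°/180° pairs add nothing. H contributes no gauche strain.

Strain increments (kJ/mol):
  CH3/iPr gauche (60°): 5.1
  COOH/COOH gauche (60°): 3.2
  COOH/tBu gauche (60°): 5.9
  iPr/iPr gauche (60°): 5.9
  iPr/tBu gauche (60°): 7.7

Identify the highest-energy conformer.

A

A (staggered): tBu(0°)/COOH(60°) gauche 5.9; tBu(0°)/iPr(300°) gauche 7.7 → 13.6 kJ/mol.
B (staggered): tBu(0°)/iPr(60°) gauche 7.7 → 7.7 kJ/mol.
A has the highest total (13.6 kJ/mol).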